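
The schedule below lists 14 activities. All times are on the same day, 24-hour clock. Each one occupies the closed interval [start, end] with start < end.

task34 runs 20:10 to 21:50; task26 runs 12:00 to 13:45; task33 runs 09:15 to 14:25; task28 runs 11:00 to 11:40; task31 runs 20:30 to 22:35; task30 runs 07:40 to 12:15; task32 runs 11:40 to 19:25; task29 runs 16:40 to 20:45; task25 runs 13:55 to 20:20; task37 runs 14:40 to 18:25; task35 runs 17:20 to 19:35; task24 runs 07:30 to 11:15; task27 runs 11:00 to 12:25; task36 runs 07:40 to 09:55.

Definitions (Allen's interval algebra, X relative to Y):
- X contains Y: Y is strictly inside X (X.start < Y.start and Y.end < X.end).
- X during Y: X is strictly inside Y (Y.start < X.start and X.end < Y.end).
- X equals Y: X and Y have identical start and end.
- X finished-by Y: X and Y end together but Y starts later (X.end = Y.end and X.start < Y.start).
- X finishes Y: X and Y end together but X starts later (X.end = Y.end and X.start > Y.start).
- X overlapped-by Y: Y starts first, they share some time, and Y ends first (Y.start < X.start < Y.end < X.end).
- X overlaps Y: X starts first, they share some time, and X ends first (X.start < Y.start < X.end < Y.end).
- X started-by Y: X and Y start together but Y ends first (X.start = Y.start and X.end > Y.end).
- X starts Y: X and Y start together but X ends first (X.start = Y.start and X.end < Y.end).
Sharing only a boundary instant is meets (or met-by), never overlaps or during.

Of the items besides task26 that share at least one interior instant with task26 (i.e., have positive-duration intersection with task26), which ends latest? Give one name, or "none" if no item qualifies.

task32

Target task26 = [12:00, 13:45].
task24 [07:30, 11:15] → before → excluded.
task25 [13:55, 20:20] → after → excluded.
task27 [11:00, 12:25] → overlaps → candidate.
task28 [11:00, 11:40] → before → excluded.
task29 [16:40, 20:45] → after → excluded.
task30 [07:40, 12:15] → overlaps → candidate.
task31 [20:30, 22:35] → after → excluded.
task32 [11:40, 19:25] → contains → candidate.
task33 [09:15, 14:25] → contains → candidate.
task34 [20:10, 21:50] → after → excluded.
task35 [17:20, 19:35] → after → excluded.
task36 [07:40, 09:55] → before → excluded.
task37 [14:40, 18:25] → after → excluded.
Among candidates, latest end is 19:25 → task32.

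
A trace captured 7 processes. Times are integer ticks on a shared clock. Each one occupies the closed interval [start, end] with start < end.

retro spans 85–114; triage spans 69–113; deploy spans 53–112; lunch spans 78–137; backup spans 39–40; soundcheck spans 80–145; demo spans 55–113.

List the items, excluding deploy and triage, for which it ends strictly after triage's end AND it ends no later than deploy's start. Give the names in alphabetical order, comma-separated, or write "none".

Conditions: its end is strictly after triage's end (X.end > 113) AND its end is no later than deploy's start (X.end <= 53).
backup: end 40 > 113? ✗; end 40 <= 53? ✓ → no.
demo: end 113 > 113? ✗; end 113 <= 53? ✗ → no.
lunch: end 137 > 113? ✓; end 137 <= 53? ✗ → no.
retro: end 114 > 113? ✓; end 114 <= 53? ✗ → no.
soundcheck: end 145 > 113? ✓; end 145 <= 53? ✗ → no.
Result: none.

none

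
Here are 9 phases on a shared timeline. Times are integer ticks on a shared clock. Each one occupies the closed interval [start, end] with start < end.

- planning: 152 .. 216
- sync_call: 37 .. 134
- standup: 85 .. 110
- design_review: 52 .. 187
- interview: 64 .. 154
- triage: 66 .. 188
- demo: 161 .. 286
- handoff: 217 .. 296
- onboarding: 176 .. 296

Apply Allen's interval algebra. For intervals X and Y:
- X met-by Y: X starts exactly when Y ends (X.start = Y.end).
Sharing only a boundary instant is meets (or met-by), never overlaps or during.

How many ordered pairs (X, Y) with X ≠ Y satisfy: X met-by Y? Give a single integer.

Checking all 72 ordered pairs for relation 'met-by'; matching pairs in alphabetical order:
No pair satisfies it.
Count: 0.

0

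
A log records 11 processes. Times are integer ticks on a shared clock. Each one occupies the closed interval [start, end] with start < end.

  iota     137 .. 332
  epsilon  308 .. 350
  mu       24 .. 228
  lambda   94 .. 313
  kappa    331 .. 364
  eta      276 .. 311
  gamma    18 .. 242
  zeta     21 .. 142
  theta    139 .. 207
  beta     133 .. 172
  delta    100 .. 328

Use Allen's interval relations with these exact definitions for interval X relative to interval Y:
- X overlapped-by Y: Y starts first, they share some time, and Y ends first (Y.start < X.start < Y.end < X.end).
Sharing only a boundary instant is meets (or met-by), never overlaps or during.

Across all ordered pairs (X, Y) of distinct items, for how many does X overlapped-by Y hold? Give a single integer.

23

Checking all 110 ordered pairs for relation 'overlapped-by'; matching pairs in alphabetical order:
(beta, zeta): beta overlapped-by zeta ✓
(delta, gamma): delta overlapped-by gamma ✓
(delta, lambda): delta overlapped-by lambda ✓
(delta, mu): delta overlapped-by mu ✓
(delta, zeta): delta overlapped-by zeta ✓
(epsilon, delta): epsilon overlapped-by delta ✓
(epsilon, eta): epsilon overlapped-by eta ✓
(epsilon, iota): epsilon overlapped-by iota ✓
(epsilon, lambda): epsilon overlapped-by lambda ✓
(iota, beta): iota overlapped-by beta ✓
(iota, delta): iota overlapped-by delta ✓
(iota, gamma): iota overlapped-by gamma ✓
(iota, lambda): iota overlapped-by lambda ✓
(iota, mu): iota overlapped-by mu ✓
(iota, zeta): iota overlapped-by zeta ✓
(kappa, epsilon): kappa overlapped-by epsilon ✓
(kappa, iota): kappa overlapped-by iota ✓
(lambda, gamma): lambda overlapped-by gamma ✓
(lambda, mu): lambda overlapped-by mu ✓
(lambda, zeta): lambda overlapped-by zeta ✓
(mu, zeta): mu overlapped-by zeta ✓
(theta, beta): theta overlapped-by beta ✓
(theta, zeta): theta overlapped-by zeta ✓
Count: 23.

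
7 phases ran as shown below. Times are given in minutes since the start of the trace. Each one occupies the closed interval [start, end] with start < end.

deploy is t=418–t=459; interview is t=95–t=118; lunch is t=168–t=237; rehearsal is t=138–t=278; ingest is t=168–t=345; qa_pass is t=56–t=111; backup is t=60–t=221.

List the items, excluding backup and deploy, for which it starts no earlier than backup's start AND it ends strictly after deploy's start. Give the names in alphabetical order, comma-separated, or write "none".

Conditions: its start is no earlier than backup's start (X.start >= t=60) AND its end is strictly after deploy's start (X.end > t=418).
ingest: start t=168 >= t=60? ✓; end t=345 > t=418? ✗ → no.
interview: start t=95 >= t=60? ✓; end t=118 > t=418? ✗ → no.
lunch: start t=168 >= t=60? ✓; end t=237 > t=418? ✗ → no.
qa_pass: start t=56 >= t=60? ✗; end t=111 > t=418? ✗ → no.
rehearsal: start t=138 >= t=60? ✓; end t=278 > t=418? ✗ → no.
Result: none.

none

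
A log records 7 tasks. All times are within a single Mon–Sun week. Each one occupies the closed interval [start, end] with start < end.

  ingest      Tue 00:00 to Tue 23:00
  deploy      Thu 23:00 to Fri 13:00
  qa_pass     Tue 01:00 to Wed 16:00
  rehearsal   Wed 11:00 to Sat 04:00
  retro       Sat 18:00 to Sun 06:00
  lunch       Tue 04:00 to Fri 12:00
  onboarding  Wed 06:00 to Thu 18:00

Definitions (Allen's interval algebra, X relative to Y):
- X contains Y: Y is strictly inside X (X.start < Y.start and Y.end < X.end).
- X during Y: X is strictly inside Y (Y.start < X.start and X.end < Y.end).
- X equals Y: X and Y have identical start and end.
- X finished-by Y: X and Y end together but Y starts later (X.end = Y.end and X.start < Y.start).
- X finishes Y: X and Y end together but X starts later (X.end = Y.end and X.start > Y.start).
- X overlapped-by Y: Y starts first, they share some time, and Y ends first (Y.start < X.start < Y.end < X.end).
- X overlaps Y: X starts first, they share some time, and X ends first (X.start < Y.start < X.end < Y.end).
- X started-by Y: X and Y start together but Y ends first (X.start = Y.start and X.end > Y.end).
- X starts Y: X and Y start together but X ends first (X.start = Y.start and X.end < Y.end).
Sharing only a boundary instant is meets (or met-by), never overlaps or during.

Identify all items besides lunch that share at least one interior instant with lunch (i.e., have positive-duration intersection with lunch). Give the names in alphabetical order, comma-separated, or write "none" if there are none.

deploy, ingest, onboarding, qa_pass, rehearsal

Target lunch = [Tue 04:00, Fri 12:00].
deploy [Thu 23:00, Fri 13:00] → overlapped-by → yes.
ingest [Tue 00:00, Tue 23:00] → overlaps → yes.
onboarding [Wed 06:00, Thu 18:00] → during → yes.
qa_pass [Tue 01:00, Wed 16:00] → overlaps → yes.
rehearsal [Wed 11:00, Sat 04:00] → overlapped-by → yes.
retro [Sat 18:00, Sun 06:00] → after → no.
Result: deploy, ingest, onboarding, qa_pass, rehearsal.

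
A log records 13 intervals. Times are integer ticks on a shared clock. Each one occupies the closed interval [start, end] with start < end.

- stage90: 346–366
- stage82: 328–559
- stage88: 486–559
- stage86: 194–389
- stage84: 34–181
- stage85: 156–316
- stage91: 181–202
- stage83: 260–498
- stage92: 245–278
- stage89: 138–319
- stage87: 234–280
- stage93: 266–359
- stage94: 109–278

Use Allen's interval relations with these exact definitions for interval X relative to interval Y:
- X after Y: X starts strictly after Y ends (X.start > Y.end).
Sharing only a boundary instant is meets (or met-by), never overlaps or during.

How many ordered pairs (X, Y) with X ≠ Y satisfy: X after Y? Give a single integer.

33

Checking all 156 ordered pairs for relation 'after'; matching pairs in alphabetical order:
(stage82, stage84): stage82 after stage84 ✓
(stage82, stage85): stage82 after stage85 ✓
(stage82, stage87): stage82 after stage87 ✓
(stage82, stage89): stage82 after stage89 ✓
(stage82, stage91): stage82 after stage91 ✓
(stage82, stage92): stage82 after stage92 ✓
(stage82, stage94): stage82 after stage94 ✓
(stage83, stage84): stage83 after stage84 ✓
(stage83, stage91): stage83 after stage91 ✓
(stage86, stage84): stage86 after stage84 ✓
(stage87, stage84): stage87 after stage84 ✓
(stage87, stage91): stage87 after stage91 ✓
(stage88, stage84): stage88 after stage84 ✓
(stage88, stage85): stage88 after stage85 ✓
(stage88, stage86): stage88 after stage86 ✓
(stage88, stage87): stage88 after stage87 ✓
(stage88, stage89): stage88 after stage89 ✓
(stage88, stage90): stage88 after stage90 ✓
(stage88, stage91): stage88 after stage91 ✓
(stage88, stage92): stage88 after stage92 ✓
(stage88, stage93): stage88 after stage93 ✓
(stage88, stage94): stage88 after stage94 ✓
(stage90, stage84): stage90 after stage84 ✓
(stage90, stage85): stage90 after stage85 ✓
... plus 9 further pairs not listed.
Count: 33.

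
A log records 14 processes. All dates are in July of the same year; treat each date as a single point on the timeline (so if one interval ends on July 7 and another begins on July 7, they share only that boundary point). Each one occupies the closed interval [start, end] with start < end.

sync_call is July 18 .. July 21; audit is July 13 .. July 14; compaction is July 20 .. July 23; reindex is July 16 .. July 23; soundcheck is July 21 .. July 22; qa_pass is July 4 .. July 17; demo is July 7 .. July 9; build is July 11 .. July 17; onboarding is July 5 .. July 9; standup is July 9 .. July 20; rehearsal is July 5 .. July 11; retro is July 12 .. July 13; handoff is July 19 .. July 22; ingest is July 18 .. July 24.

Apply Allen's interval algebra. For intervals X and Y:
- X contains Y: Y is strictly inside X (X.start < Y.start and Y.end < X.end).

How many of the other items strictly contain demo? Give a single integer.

2

Target demo = [July 7, July 9].
audit [July 13, July 14] → after → no.
build [July 11, July 17] → after → no.
compaction [July 20, July 23] → after → no.
handoff [July 19, July 22] → after → no.
ingest [July 18, July 24] → after → no.
onboarding [July 5, July 9] → finished-by → no.
qa_pass [July 4, July 17] → contains → counts.
rehearsal [July 5, July 11] → contains → counts.
reindex [July 16, July 23] → after → no.
retro [July 12, July 13] → after → no.
soundcheck [July 21, July 22] → after → no.
standup [July 9, July 20] → met-by → no.
sync_call [July 18, July 21] → after → no.
Total: 2.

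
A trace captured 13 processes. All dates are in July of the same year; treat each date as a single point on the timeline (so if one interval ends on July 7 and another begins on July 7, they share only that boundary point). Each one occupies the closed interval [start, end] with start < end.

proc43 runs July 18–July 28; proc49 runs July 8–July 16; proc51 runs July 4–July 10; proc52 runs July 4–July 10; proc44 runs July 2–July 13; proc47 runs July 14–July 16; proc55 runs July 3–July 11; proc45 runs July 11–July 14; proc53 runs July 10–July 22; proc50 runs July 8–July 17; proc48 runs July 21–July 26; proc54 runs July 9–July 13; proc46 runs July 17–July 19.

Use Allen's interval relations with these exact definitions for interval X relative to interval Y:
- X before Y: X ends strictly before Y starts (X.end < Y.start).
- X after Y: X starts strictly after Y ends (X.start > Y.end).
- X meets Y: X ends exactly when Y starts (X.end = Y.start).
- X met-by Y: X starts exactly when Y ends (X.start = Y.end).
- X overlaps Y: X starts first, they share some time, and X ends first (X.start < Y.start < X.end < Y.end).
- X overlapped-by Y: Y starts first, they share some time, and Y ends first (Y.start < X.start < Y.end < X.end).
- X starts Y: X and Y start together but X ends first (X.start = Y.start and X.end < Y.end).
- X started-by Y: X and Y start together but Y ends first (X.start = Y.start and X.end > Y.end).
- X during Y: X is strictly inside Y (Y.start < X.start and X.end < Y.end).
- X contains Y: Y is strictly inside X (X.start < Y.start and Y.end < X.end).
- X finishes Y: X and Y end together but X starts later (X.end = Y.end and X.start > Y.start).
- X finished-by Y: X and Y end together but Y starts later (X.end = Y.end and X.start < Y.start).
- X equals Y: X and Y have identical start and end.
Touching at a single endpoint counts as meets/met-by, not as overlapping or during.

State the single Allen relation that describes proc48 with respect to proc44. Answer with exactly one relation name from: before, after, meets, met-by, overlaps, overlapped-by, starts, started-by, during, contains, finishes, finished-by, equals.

after

proc48 = [July 21, July 26]; proc44 = [July 2, July 13].
Compare endpoints: proc48.start > proc44.start, proc48.start > proc44.end, proc48.end > proc44.start, proc48.end > proc44.end.
That pattern is 'after'.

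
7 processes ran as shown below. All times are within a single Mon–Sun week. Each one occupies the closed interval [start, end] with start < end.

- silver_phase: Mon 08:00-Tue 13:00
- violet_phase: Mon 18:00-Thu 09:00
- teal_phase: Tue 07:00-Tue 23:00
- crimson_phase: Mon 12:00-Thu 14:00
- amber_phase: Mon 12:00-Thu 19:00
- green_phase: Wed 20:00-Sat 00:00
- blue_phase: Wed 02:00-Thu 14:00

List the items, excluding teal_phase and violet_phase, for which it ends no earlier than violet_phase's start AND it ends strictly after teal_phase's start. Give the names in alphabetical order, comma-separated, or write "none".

amber_phase, blue_phase, crimson_phase, green_phase, silver_phase

Conditions: its end is no earlier than violet_phase's start (X.end >= Mon 18:00) AND its end is strictly after teal_phase's start (X.end > Tue 07:00).
amber_phase: end Thu 19:00 >= Mon 18:00? ✓; end Thu 19:00 > Tue 07:00? ✓ → yes.
blue_phase: end Thu 14:00 >= Mon 18:00? ✓; end Thu 14:00 > Tue 07:00? ✓ → yes.
crimson_phase: end Thu 14:00 >= Mon 18:00? ✓; end Thu 14:00 > Tue 07:00? ✓ → yes.
green_phase: end Sat 00:00 >= Mon 18:00? ✓; end Sat 00:00 > Tue 07:00? ✓ → yes.
silver_phase: end Tue 13:00 >= Mon 18:00? ✓; end Tue 13:00 > Tue 07:00? ✓ → yes.
Result: amber_phase, blue_phase, crimson_phase, green_phase, silver_phase.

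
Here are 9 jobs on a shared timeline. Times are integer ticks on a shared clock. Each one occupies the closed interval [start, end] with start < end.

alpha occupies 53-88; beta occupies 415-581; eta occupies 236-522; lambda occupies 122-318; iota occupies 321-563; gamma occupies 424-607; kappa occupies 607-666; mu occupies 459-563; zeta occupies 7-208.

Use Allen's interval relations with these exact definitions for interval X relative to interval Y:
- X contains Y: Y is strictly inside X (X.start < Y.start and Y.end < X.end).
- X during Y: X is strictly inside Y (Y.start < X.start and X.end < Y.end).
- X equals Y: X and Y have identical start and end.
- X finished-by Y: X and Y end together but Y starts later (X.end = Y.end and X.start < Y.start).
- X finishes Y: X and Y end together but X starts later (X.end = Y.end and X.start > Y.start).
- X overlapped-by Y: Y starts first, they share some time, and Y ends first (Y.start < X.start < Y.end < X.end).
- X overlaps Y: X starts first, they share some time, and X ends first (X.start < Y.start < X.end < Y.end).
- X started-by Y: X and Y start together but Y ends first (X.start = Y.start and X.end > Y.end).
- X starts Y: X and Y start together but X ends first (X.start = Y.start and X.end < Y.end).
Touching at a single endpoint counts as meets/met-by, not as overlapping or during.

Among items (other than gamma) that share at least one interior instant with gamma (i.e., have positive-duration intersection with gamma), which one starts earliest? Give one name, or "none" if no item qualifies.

eta

Target gamma = [424, 607].
alpha [53, 88] → before → excluded.
beta [415, 581] → overlaps → candidate.
eta [236, 522] → overlaps → candidate.
iota [321, 563] → overlaps → candidate.
kappa [607, 666] → met-by → excluded.
lambda [122, 318] → before → excluded.
mu [459, 563] → during → candidate.
zeta [7, 208] → before → excluded.
Among candidates, earliest start is 236 → eta.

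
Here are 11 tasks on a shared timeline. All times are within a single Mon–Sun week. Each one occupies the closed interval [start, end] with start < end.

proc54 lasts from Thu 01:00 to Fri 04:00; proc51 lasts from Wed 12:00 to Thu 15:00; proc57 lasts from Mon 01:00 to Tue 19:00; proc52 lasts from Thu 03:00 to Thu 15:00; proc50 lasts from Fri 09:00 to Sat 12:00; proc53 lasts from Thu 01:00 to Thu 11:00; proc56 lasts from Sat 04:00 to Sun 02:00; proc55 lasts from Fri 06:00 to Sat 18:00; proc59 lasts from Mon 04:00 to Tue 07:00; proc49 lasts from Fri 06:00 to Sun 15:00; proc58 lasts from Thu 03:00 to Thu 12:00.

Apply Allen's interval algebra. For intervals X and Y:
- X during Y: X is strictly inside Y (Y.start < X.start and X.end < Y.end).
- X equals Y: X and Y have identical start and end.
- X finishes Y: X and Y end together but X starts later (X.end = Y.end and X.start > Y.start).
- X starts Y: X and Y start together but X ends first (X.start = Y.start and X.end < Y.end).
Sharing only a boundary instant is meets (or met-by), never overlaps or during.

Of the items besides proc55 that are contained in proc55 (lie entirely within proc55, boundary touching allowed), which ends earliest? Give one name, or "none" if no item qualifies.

Target proc55 = [Fri 06:00, Sat 18:00].
proc49 [Fri 06:00, Sun 15:00] → started-by → excluded.
proc50 [Fri 09:00, Sat 12:00] → during → candidate.
proc51 [Wed 12:00, Thu 15:00] → before → excluded.
proc52 [Thu 03:00, Thu 15:00] → before → excluded.
proc53 [Thu 01:00, Thu 11:00] → before → excluded.
proc54 [Thu 01:00, Fri 04:00] → before → excluded.
proc56 [Sat 04:00, Sun 02:00] → overlapped-by → excluded.
proc57 [Mon 01:00, Tue 19:00] → before → excluded.
proc58 [Thu 03:00, Thu 12:00] → before → excluded.
proc59 [Mon 04:00, Tue 07:00] → before → excluded.
Among candidates, earliest end is Sat 12:00 → proc50.

proc50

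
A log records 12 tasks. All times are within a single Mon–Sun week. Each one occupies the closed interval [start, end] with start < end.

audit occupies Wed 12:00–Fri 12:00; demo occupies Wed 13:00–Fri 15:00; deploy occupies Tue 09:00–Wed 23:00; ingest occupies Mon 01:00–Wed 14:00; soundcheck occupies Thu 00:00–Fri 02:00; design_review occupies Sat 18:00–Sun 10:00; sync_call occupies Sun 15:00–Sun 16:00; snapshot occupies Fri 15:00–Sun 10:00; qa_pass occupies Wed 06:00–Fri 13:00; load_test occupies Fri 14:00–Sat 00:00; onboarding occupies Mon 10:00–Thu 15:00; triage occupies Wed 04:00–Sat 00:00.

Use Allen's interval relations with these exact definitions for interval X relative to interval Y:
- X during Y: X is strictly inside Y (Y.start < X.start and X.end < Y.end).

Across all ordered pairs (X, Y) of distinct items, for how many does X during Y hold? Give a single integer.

9

Checking all 132 ordered pairs for relation 'during'; matching pairs in alphabetical order:
(audit, qa_pass): audit during qa_pass ✓
(audit, triage): audit during triage ✓
(demo, triage): demo during triage ✓
(deploy, onboarding): deploy during onboarding ✓
(qa_pass, triage): qa_pass during triage ✓
(soundcheck, audit): soundcheck during audit ✓
(soundcheck, demo): soundcheck during demo ✓
(soundcheck, qa_pass): soundcheck during qa_pass ✓
(soundcheck, triage): soundcheck during triage ✓
Count: 9.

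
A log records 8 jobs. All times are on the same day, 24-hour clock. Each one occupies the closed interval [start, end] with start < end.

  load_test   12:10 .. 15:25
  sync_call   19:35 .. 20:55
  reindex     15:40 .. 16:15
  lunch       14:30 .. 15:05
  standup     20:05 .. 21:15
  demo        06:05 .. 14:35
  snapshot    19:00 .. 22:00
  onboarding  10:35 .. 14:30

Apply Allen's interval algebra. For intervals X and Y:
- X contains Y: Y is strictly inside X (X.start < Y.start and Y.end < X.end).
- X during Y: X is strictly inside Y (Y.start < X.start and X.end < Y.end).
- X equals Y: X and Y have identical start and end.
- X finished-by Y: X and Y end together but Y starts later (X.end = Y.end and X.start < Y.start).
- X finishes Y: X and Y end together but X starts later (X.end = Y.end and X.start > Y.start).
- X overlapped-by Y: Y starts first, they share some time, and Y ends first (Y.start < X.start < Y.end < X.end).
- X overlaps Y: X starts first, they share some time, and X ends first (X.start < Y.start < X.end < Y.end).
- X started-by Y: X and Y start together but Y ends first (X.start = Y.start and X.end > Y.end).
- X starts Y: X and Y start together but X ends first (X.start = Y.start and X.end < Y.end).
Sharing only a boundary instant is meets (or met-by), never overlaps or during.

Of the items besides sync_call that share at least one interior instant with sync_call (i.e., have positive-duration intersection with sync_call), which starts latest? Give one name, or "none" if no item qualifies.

Target sync_call = [19:35, 20:55].
demo [06:05, 14:35] → before → excluded.
load_test [12:10, 15:25] → before → excluded.
lunch [14:30, 15:05] → before → excluded.
onboarding [10:35, 14:30] → before → excluded.
reindex [15:40, 16:15] → before → excluded.
snapshot [19:00, 22:00] → contains → candidate.
standup [20:05, 21:15] → overlapped-by → candidate.
Among candidates, latest start is 20:05 → standup.

standup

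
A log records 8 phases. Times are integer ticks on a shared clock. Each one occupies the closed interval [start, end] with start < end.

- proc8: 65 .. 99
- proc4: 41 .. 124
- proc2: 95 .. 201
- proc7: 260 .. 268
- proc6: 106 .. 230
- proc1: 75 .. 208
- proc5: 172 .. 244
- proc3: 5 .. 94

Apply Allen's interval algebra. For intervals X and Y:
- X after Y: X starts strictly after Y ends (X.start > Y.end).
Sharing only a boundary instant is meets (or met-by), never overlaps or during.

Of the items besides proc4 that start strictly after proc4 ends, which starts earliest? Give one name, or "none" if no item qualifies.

proc5

Target proc4 = [41, 124].
proc1 [75, 208] → overlapped-by → excluded.
proc2 [95, 201] → overlapped-by → excluded.
proc3 [5, 94] → overlaps → excluded.
proc5 [172, 244] → after → candidate.
proc6 [106, 230] → overlapped-by → excluded.
proc7 [260, 268] → after → candidate.
proc8 [65, 99] → during → excluded.
Among candidates, earliest start is 172 → proc5.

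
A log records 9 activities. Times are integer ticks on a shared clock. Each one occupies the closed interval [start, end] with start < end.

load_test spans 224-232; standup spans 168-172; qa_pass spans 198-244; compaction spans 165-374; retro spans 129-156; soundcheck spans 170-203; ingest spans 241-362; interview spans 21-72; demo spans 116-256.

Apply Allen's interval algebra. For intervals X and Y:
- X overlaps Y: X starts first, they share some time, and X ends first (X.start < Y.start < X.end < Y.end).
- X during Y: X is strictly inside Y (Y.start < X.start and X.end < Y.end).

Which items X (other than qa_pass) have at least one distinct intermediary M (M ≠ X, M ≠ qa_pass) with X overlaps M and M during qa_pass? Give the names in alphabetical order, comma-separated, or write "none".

Target qa_pass = [198, 244].
Intermediaries M with M during qa_pass: load_test.
Via load_test — items with X overlaps load_test: none.
Union: none.

none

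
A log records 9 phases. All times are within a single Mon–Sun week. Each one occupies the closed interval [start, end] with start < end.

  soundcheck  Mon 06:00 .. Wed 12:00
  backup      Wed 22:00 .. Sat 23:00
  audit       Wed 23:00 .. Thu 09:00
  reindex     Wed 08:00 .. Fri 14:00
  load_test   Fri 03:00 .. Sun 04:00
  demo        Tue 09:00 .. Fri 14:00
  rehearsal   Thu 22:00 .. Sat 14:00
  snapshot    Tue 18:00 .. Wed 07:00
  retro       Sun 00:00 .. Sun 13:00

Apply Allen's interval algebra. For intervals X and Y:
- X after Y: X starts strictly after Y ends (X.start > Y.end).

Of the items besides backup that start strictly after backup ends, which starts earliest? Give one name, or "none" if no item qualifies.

Target backup = [Wed 22:00, Sat 23:00].
audit [Wed 23:00, Thu 09:00] → during → excluded.
demo [Tue 09:00, Fri 14:00] → overlaps → excluded.
load_test [Fri 03:00, Sun 04:00] → overlapped-by → excluded.
rehearsal [Thu 22:00, Sat 14:00] → during → excluded.
reindex [Wed 08:00, Fri 14:00] → overlaps → excluded.
retro [Sun 00:00, Sun 13:00] → after → candidate.
snapshot [Tue 18:00, Wed 07:00] → before → excluded.
soundcheck [Mon 06:00, Wed 12:00] → before → excluded.
Among candidates, earliest start is Sun 00:00 → retro.

retro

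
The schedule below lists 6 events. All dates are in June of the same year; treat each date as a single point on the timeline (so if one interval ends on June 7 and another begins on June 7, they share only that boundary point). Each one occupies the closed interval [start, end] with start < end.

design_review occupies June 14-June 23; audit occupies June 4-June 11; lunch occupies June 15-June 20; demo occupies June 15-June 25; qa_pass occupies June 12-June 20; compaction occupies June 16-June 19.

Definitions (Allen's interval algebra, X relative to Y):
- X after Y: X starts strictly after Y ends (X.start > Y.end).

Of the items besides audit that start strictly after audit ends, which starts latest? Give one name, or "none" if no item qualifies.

compaction

Target audit = [June 4, June 11].
compaction [June 16, June 19] → after → candidate.
demo [June 15, June 25] → after → candidate.
design_review [June 14, June 23] → after → candidate.
lunch [June 15, June 20] → after → candidate.
qa_pass [June 12, June 20] → after → candidate.
Among candidates, latest start is June 16 → compaction.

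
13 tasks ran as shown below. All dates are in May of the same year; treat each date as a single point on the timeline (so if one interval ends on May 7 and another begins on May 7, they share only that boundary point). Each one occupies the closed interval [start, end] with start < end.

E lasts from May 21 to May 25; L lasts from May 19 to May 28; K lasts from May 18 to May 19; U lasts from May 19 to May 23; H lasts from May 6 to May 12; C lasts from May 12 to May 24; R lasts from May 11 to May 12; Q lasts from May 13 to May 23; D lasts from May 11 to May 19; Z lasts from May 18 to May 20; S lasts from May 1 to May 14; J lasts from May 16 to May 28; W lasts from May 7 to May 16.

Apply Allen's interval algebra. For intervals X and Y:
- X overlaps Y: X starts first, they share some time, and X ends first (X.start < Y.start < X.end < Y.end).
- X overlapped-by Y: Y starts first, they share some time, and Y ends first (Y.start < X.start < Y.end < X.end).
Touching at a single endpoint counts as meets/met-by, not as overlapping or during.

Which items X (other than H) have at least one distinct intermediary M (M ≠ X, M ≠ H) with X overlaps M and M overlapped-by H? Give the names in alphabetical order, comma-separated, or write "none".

Target H = [May 6, May 12].
Intermediaries M with M overlapped-by H: D, W.
Via D — items with X overlaps D: S, W.
Via W — items with X overlaps W: S.
Union: S, W.

S, W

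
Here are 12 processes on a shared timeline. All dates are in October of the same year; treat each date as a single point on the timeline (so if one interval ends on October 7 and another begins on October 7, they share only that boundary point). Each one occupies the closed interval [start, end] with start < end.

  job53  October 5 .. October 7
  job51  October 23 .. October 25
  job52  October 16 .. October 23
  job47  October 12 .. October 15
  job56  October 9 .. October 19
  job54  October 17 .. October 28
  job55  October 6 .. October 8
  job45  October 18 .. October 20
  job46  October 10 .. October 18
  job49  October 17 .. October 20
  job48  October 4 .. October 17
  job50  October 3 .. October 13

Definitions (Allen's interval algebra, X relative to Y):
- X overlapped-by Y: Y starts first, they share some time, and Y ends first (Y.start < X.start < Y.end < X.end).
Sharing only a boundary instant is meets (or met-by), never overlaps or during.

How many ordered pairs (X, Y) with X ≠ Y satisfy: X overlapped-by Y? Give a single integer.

Checking all 132 ordered pairs for relation 'overlapped-by'; matching pairs in alphabetical order:
(job45, job56): job45 overlapped-by job56 ✓
(job46, job48): job46 overlapped-by job48 ✓
(job46, job50): job46 overlapped-by job50 ✓
(job47, job50): job47 overlapped-by job50 ✓
(job48, job50): job48 overlapped-by job50 ✓
(job49, job46): job49 overlapped-by job46 ✓
(job49, job56): job49 overlapped-by job56 ✓
(job52, job46): job52 overlapped-by job46 ✓
(job52, job48): job52 overlapped-by job48 ✓
(job52, job56): job52 overlapped-by job56 ✓
(job54, job46): job54 overlapped-by job46 ✓
(job54, job52): job54 overlapped-by job52 ✓
(job54, job56): job54 overlapped-by job56 ✓
(job55, job53): job55 overlapped-by job53 ✓
(job56, job48): job56 overlapped-by job48 ✓
(job56, job50): job56 overlapped-by job50 ✓
Count: 16.

16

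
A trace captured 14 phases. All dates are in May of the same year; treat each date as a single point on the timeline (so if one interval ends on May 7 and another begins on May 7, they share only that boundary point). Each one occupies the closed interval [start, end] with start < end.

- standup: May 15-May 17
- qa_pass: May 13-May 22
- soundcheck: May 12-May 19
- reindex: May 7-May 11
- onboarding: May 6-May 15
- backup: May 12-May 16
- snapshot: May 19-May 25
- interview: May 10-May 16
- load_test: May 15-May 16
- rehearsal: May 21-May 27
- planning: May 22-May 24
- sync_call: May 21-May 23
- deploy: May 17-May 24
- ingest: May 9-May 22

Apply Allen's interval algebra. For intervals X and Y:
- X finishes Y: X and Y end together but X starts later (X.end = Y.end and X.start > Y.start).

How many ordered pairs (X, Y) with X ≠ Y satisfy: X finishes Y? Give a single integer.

Checking all 182 ordered pairs for relation 'finishes'; matching pairs in alphabetical order:
(backup, interview): backup finishes interview ✓
(load_test, backup): load_test finishes backup ✓
(load_test, interview): load_test finishes interview ✓
(planning, deploy): planning finishes deploy ✓
(qa_pass, ingest): qa_pass finishes ingest ✓
Count: 5.

5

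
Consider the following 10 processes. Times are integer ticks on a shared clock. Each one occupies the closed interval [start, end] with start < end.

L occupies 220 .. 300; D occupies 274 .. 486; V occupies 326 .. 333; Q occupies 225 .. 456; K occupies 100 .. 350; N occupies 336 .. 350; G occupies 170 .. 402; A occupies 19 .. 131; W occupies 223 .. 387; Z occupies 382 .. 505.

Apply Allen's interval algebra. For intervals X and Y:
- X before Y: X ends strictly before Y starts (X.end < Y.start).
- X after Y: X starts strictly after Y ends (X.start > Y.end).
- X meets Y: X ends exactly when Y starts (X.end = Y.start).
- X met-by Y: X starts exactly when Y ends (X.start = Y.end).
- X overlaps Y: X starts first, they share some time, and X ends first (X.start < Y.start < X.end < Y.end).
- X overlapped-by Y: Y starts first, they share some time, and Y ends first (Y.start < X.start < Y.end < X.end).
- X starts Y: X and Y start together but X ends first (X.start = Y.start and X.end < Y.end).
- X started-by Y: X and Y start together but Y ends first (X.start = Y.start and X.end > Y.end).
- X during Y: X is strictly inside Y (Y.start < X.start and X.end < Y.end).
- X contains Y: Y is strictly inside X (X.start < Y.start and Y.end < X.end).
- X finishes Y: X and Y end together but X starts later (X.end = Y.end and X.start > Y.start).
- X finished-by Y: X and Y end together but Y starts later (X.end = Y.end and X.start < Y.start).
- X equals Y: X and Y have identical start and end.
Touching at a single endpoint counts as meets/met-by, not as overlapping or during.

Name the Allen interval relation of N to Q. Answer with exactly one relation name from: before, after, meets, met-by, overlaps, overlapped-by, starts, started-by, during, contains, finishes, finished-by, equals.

during

N = [336, 350]; Q = [225, 456].
Compare endpoints: N.start > Q.start, N.start < Q.end, N.end > Q.start, N.end < Q.end.
That pattern is 'during'.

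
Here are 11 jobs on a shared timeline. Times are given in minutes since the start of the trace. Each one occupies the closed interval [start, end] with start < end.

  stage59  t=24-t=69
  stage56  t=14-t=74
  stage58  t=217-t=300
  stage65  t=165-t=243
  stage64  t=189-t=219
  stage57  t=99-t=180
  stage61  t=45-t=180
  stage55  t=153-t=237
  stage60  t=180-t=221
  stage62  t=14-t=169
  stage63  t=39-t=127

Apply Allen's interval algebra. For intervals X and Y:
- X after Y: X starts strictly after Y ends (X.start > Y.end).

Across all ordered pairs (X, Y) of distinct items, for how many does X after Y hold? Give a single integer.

24

Checking all 110 ordered pairs for relation 'after'; matching pairs in alphabetical order:
(stage55, stage56): stage55 after stage56 ✓
(stage55, stage59): stage55 after stage59 ✓
(stage55, stage63): stage55 after stage63 ✓
(stage57, stage56): stage57 after stage56 ✓
(stage57, stage59): stage57 after stage59 ✓
(stage58, stage56): stage58 after stage56 ✓
(stage58, stage57): stage58 after stage57 ✓
(stage58, stage59): stage58 after stage59 ✓
(stage58, stage61): stage58 after stage61 ✓
(stage58, stage62): stage58 after stage62 ✓
(stage58, stage63): stage58 after stage63 ✓
(stage60, stage56): stage60 after stage56 ✓
(stage60, stage59): stage60 after stage59 ✓
(stage60, stage62): stage60 after stage62 ✓
(stage60, stage63): stage60 after stage63 ✓
(stage64, stage56): stage64 after stage56 ✓
(stage64, stage57): stage64 after stage57 ✓
(stage64, stage59): stage64 after stage59 ✓
(stage64, stage61): stage64 after stage61 ✓
(stage64, stage62): stage64 after stage62 ✓
(stage64, stage63): stage64 after stage63 ✓
(stage65, stage56): stage65 after stage56 ✓
(stage65, stage59): stage65 after stage59 ✓
(stage65, stage63): stage65 after stage63 ✓
Count: 24.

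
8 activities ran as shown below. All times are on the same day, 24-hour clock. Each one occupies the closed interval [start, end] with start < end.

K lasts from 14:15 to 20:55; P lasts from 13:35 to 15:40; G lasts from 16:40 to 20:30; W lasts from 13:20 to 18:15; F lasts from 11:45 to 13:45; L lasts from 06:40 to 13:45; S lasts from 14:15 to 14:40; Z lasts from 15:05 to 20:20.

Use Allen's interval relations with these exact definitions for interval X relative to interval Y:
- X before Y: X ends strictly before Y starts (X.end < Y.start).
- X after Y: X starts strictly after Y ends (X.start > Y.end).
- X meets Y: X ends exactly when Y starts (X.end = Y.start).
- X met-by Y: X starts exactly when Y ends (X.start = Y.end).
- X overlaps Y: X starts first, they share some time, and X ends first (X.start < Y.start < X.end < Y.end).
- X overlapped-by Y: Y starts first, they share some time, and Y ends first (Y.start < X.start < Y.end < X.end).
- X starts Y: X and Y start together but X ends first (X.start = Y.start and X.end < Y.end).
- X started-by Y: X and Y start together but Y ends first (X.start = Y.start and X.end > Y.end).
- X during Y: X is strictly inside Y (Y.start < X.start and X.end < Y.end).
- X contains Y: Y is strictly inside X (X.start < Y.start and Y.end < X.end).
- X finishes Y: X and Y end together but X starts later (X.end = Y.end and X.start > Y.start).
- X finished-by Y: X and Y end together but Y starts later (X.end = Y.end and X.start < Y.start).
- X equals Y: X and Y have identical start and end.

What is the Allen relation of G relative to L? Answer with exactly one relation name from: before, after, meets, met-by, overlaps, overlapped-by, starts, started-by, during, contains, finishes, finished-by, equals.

after

G = [16:40, 20:30]; L = [06:40, 13:45].
Compare endpoints: G.start > L.start, G.start > L.end, G.end > L.start, G.end > L.end.
That pattern is 'after'.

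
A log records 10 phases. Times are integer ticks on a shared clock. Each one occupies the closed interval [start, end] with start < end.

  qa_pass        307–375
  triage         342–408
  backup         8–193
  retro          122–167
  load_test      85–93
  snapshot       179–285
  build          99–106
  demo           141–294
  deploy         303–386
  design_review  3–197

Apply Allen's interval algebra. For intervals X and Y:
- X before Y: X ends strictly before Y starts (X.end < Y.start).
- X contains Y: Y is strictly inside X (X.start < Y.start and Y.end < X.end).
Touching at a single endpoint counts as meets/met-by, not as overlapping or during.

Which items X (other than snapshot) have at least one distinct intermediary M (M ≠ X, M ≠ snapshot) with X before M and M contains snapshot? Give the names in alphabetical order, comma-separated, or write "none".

Target snapshot = [179, 285].
Intermediaries M with M contains snapshot: demo.
Via demo — items with X before demo: build, load_test.
Union: build, load_test.

build, load_test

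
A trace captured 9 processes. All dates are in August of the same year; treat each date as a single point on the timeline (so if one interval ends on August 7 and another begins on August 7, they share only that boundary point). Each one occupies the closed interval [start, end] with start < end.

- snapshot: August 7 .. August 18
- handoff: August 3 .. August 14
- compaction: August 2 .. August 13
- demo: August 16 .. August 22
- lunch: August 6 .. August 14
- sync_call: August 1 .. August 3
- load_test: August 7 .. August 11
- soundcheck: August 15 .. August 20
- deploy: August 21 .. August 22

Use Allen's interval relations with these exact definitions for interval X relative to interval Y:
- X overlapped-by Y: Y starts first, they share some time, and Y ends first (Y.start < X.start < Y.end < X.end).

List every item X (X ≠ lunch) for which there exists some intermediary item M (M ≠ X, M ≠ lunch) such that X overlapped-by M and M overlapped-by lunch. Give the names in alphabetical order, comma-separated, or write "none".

Target lunch = [August 6, August 14].
Intermediaries M with M overlapped-by lunch: snapshot.
Via snapshot — items with X overlapped-by snapshot: demo, soundcheck.
Union: demo, soundcheck.

demo, soundcheck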